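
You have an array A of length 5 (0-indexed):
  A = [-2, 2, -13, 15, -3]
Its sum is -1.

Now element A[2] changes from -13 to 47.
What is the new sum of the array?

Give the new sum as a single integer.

Answer: 59

Derivation:
Old value at index 2: -13
New value at index 2: 47
Delta = 47 - -13 = 60
New sum = old_sum + delta = -1 + (60) = 59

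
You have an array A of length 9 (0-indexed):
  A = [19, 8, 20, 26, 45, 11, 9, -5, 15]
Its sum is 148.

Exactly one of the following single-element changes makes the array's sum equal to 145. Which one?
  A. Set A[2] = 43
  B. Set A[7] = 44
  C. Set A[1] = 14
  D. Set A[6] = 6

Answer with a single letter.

Option A: A[2] 20->43, delta=23, new_sum=148+(23)=171
Option B: A[7] -5->44, delta=49, new_sum=148+(49)=197
Option C: A[1] 8->14, delta=6, new_sum=148+(6)=154
Option D: A[6] 9->6, delta=-3, new_sum=148+(-3)=145 <-- matches target

Answer: D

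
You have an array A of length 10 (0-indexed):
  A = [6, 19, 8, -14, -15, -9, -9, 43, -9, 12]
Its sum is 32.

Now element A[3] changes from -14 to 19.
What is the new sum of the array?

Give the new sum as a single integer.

Old value at index 3: -14
New value at index 3: 19
Delta = 19 - -14 = 33
New sum = old_sum + delta = 32 + (33) = 65

Answer: 65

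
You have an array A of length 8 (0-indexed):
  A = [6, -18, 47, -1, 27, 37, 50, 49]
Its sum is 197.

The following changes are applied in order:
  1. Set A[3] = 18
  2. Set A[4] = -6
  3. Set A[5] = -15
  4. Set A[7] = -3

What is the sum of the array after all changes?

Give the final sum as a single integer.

Answer: 79

Derivation:
Initial sum: 197
Change 1: A[3] -1 -> 18, delta = 19, sum = 216
Change 2: A[4] 27 -> -6, delta = -33, sum = 183
Change 3: A[5] 37 -> -15, delta = -52, sum = 131
Change 4: A[7] 49 -> -3, delta = -52, sum = 79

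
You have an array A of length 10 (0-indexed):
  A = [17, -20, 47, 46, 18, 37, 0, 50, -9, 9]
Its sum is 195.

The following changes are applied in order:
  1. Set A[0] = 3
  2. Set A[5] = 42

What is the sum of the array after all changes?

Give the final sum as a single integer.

Initial sum: 195
Change 1: A[0] 17 -> 3, delta = -14, sum = 181
Change 2: A[5] 37 -> 42, delta = 5, sum = 186

Answer: 186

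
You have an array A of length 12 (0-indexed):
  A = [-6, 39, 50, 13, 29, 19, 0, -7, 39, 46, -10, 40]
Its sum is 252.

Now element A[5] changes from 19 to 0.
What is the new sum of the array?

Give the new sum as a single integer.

Old value at index 5: 19
New value at index 5: 0
Delta = 0 - 19 = -19
New sum = old_sum + delta = 252 + (-19) = 233

Answer: 233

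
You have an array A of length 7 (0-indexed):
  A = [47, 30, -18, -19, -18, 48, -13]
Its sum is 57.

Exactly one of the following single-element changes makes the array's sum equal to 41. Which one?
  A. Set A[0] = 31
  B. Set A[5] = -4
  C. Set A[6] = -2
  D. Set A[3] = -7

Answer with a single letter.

Answer: A

Derivation:
Option A: A[0] 47->31, delta=-16, new_sum=57+(-16)=41 <-- matches target
Option B: A[5] 48->-4, delta=-52, new_sum=57+(-52)=5
Option C: A[6] -13->-2, delta=11, new_sum=57+(11)=68
Option D: A[3] -19->-7, delta=12, new_sum=57+(12)=69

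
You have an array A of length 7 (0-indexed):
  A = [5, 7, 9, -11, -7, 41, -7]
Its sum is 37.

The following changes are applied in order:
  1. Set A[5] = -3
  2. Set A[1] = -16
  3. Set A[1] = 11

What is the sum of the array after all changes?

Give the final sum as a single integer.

Answer: -3

Derivation:
Initial sum: 37
Change 1: A[5] 41 -> -3, delta = -44, sum = -7
Change 2: A[1] 7 -> -16, delta = -23, sum = -30
Change 3: A[1] -16 -> 11, delta = 27, sum = -3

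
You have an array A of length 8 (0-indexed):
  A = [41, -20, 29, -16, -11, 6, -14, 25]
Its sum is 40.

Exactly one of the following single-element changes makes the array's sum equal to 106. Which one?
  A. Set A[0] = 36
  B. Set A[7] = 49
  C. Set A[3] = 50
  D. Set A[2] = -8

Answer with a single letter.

Answer: C

Derivation:
Option A: A[0] 41->36, delta=-5, new_sum=40+(-5)=35
Option B: A[7] 25->49, delta=24, new_sum=40+(24)=64
Option C: A[3] -16->50, delta=66, new_sum=40+(66)=106 <-- matches target
Option D: A[2] 29->-8, delta=-37, new_sum=40+(-37)=3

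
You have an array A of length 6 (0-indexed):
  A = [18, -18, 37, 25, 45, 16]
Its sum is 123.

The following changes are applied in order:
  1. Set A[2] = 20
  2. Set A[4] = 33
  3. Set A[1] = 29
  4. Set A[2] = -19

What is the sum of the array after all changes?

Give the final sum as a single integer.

Initial sum: 123
Change 1: A[2] 37 -> 20, delta = -17, sum = 106
Change 2: A[4] 45 -> 33, delta = -12, sum = 94
Change 3: A[1] -18 -> 29, delta = 47, sum = 141
Change 4: A[2] 20 -> -19, delta = -39, sum = 102

Answer: 102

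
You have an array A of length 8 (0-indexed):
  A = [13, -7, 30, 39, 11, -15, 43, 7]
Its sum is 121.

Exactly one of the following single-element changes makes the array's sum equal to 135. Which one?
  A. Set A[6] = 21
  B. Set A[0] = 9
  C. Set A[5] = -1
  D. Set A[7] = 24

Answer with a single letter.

Answer: C

Derivation:
Option A: A[6] 43->21, delta=-22, new_sum=121+(-22)=99
Option B: A[0] 13->9, delta=-4, new_sum=121+(-4)=117
Option C: A[5] -15->-1, delta=14, new_sum=121+(14)=135 <-- matches target
Option D: A[7] 7->24, delta=17, new_sum=121+(17)=138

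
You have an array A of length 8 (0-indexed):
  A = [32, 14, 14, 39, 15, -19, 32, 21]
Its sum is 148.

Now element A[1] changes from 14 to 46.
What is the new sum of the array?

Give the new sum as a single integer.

Old value at index 1: 14
New value at index 1: 46
Delta = 46 - 14 = 32
New sum = old_sum + delta = 148 + (32) = 180

Answer: 180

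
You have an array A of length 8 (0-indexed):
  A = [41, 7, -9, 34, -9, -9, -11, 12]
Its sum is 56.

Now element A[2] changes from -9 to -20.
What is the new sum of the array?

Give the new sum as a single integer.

Old value at index 2: -9
New value at index 2: -20
Delta = -20 - -9 = -11
New sum = old_sum + delta = 56 + (-11) = 45

Answer: 45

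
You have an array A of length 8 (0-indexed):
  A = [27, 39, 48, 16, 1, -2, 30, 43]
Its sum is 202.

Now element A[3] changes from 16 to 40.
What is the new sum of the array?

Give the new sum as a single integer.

Answer: 226

Derivation:
Old value at index 3: 16
New value at index 3: 40
Delta = 40 - 16 = 24
New sum = old_sum + delta = 202 + (24) = 226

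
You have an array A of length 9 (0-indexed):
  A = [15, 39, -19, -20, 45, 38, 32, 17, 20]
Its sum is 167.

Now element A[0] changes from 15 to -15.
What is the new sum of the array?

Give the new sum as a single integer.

Old value at index 0: 15
New value at index 0: -15
Delta = -15 - 15 = -30
New sum = old_sum + delta = 167 + (-30) = 137

Answer: 137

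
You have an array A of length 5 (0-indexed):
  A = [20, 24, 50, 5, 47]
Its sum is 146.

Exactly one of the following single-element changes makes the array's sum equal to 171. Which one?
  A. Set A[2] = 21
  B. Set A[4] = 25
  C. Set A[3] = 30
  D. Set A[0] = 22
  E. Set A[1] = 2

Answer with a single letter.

Answer: C

Derivation:
Option A: A[2] 50->21, delta=-29, new_sum=146+(-29)=117
Option B: A[4] 47->25, delta=-22, new_sum=146+(-22)=124
Option C: A[3] 5->30, delta=25, new_sum=146+(25)=171 <-- matches target
Option D: A[0] 20->22, delta=2, new_sum=146+(2)=148
Option E: A[1] 24->2, delta=-22, new_sum=146+(-22)=124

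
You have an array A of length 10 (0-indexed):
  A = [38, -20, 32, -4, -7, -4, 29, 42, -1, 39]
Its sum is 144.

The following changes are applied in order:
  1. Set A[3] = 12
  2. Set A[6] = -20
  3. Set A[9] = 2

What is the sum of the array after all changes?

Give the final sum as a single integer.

Answer: 74

Derivation:
Initial sum: 144
Change 1: A[3] -4 -> 12, delta = 16, sum = 160
Change 2: A[6] 29 -> -20, delta = -49, sum = 111
Change 3: A[9] 39 -> 2, delta = -37, sum = 74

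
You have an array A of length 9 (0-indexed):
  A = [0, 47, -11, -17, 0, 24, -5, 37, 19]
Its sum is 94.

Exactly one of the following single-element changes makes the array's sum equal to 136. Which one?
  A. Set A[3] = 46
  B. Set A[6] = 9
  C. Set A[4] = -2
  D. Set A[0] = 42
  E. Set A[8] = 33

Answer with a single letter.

Answer: D

Derivation:
Option A: A[3] -17->46, delta=63, new_sum=94+(63)=157
Option B: A[6] -5->9, delta=14, new_sum=94+(14)=108
Option C: A[4] 0->-2, delta=-2, new_sum=94+(-2)=92
Option D: A[0] 0->42, delta=42, new_sum=94+(42)=136 <-- matches target
Option E: A[8] 19->33, delta=14, new_sum=94+(14)=108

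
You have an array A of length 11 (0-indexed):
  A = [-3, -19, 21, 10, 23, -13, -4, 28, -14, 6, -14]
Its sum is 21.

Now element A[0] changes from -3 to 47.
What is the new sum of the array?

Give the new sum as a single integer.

Old value at index 0: -3
New value at index 0: 47
Delta = 47 - -3 = 50
New sum = old_sum + delta = 21 + (50) = 71

Answer: 71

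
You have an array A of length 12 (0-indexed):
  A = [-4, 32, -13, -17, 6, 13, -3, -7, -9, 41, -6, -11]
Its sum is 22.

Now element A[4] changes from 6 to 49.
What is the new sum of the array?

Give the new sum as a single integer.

Old value at index 4: 6
New value at index 4: 49
Delta = 49 - 6 = 43
New sum = old_sum + delta = 22 + (43) = 65

Answer: 65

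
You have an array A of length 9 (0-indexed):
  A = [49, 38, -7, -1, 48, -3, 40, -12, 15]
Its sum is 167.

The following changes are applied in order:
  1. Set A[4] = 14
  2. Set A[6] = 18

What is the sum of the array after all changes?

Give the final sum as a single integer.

Answer: 111

Derivation:
Initial sum: 167
Change 1: A[4] 48 -> 14, delta = -34, sum = 133
Change 2: A[6] 40 -> 18, delta = -22, sum = 111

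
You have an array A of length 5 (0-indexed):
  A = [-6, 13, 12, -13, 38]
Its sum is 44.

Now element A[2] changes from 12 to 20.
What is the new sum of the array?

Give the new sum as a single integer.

Answer: 52

Derivation:
Old value at index 2: 12
New value at index 2: 20
Delta = 20 - 12 = 8
New sum = old_sum + delta = 44 + (8) = 52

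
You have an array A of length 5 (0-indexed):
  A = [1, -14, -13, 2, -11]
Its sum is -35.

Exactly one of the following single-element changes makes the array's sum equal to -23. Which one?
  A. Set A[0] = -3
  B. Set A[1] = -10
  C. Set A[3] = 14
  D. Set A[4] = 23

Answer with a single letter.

Answer: C

Derivation:
Option A: A[0] 1->-3, delta=-4, new_sum=-35+(-4)=-39
Option B: A[1] -14->-10, delta=4, new_sum=-35+(4)=-31
Option C: A[3] 2->14, delta=12, new_sum=-35+(12)=-23 <-- matches target
Option D: A[4] -11->23, delta=34, new_sum=-35+(34)=-1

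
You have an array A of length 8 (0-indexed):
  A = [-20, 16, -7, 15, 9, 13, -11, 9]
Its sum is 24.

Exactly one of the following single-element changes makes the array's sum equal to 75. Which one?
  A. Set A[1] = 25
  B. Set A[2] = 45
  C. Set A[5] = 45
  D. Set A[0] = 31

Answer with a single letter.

Option A: A[1] 16->25, delta=9, new_sum=24+(9)=33
Option B: A[2] -7->45, delta=52, new_sum=24+(52)=76
Option C: A[5] 13->45, delta=32, new_sum=24+(32)=56
Option D: A[0] -20->31, delta=51, new_sum=24+(51)=75 <-- matches target

Answer: D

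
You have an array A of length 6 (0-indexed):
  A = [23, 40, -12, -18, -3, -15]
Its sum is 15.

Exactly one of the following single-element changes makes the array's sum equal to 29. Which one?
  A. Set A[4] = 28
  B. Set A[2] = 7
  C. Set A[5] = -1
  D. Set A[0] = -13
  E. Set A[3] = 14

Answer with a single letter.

Option A: A[4] -3->28, delta=31, new_sum=15+(31)=46
Option B: A[2] -12->7, delta=19, new_sum=15+(19)=34
Option C: A[5] -15->-1, delta=14, new_sum=15+(14)=29 <-- matches target
Option D: A[0] 23->-13, delta=-36, new_sum=15+(-36)=-21
Option E: A[3] -18->14, delta=32, new_sum=15+(32)=47

Answer: C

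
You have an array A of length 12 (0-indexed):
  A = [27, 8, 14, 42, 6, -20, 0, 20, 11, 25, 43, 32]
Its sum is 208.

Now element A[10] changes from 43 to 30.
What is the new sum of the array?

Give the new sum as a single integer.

Answer: 195

Derivation:
Old value at index 10: 43
New value at index 10: 30
Delta = 30 - 43 = -13
New sum = old_sum + delta = 208 + (-13) = 195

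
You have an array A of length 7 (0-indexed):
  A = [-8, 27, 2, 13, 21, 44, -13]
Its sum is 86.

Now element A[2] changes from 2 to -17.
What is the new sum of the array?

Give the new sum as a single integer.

Old value at index 2: 2
New value at index 2: -17
Delta = -17 - 2 = -19
New sum = old_sum + delta = 86 + (-19) = 67

Answer: 67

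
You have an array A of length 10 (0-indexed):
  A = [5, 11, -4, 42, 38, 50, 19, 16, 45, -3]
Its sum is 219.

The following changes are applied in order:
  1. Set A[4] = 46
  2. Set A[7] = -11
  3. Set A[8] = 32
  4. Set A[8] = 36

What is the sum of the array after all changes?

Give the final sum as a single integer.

Answer: 191

Derivation:
Initial sum: 219
Change 1: A[4] 38 -> 46, delta = 8, sum = 227
Change 2: A[7] 16 -> -11, delta = -27, sum = 200
Change 3: A[8] 45 -> 32, delta = -13, sum = 187
Change 4: A[8] 32 -> 36, delta = 4, sum = 191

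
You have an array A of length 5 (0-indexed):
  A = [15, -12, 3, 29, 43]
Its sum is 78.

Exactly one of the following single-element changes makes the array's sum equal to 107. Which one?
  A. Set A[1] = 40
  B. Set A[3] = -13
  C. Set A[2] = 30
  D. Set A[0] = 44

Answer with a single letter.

Answer: D

Derivation:
Option A: A[1] -12->40, delta=52, new_sum=78+(52)=130
Option B: A[3] 29->-13, delta=-42, new_sum=78+(-42)=36
Option C: A[2] 3->30, delta=27, new_sum=78+(27)=105
Option D: A[0] 15->44, delta=29, new_sum=78+(29)=107 <-- matches target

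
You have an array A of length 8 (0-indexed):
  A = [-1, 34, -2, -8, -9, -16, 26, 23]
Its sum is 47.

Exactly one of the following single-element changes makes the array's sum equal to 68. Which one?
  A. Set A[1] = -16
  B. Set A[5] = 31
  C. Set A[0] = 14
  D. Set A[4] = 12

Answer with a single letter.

Answer: D

Derivation:
Option A: A[1] 34->-16, delta=-50, new_sum=47+(-50)=-3
Option B: A[5] -16->31, delta=47, new_sum=47+(47)=94
Option C: A[0] -1->14, delta=15, new_sum=47+(15)=62
Option D: A[4] -9->12, delta=21, new_sum=47+(21)=68 <-- matches target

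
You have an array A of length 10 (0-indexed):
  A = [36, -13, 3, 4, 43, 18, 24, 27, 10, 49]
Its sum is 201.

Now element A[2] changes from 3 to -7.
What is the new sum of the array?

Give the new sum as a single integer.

Answer: 191

Derivation:
Old value at index 2: 3
New value at index 2: -7
Delta = -7 - 3 = -10
New sum = old_sum + delta = 201 + (-10) = 191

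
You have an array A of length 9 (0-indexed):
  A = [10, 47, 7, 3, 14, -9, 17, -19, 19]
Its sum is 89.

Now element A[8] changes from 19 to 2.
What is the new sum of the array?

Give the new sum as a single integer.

Old value at index 8: 19
New value at index 8: 2
Delta = 2 - 19 = -17
New sum = old_sum + delta = 89 + (-17) = 72

Answer: 72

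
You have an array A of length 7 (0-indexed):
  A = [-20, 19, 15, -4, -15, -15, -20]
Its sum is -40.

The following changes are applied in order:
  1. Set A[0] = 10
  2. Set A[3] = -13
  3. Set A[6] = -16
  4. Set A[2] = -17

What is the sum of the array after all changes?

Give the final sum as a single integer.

Answer: -47

Derivation:
Initial sum: -40
Change 1: A[0] -20 -> 10, delta = 30, sum = -10
Change 2: A[3] -4 -> -13, delta = -9, sum = -19
Change 3: A[6] -20 -> -16, delta = 4, sum = -15
Change 4: A[2] 15 -> -17, delta = -32, sum = -47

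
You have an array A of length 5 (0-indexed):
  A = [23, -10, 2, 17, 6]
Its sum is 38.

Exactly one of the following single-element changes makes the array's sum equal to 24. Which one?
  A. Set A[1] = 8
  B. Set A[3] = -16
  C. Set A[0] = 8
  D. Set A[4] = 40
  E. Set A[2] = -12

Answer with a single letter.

Answer: E

Derivation:
Option A: A[1] -10->8, delta=18, new_sum=38+(18)=56
Option B: A[3] 17->-16, delta=-33, new_sum=38+(-33)=5
Option C: A[0] 23->8, delta=-15, new_sum=38+(-15)=23
Option D: A[4] 6->40, delta=34, new_sum=38+(34)=72
Option E: A[2] 2->-12, delta=-14, new_sum=38+(-14)=24 <-- matches target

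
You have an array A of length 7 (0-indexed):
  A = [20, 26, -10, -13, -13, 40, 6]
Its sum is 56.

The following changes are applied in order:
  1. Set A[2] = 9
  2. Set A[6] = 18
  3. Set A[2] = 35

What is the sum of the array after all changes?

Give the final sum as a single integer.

Answer: 113

Derivation:
Initial sum: 56
Change 1: A[2] -10 -> 9, delta = 19, sum = 75
Change 2: A[6] 6 -> 18, delta = 12, sum = 87
Change 3: A[2] 9 -> 35, delta = 26, sum = 113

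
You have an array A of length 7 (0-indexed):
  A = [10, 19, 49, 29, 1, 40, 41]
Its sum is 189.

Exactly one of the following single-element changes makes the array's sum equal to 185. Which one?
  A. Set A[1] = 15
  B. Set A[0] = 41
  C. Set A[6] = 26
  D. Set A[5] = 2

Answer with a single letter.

Option A: A[1] 19->15, delta=-4, new_sum=189+(-4)=185 <-- matches target
Option B: A[0] 10->41, delta=31, new_sum=189+(31)=220
Option C: A[6] 41->26, delta=-15, new_sum=189+(-15)=174
Option D: A[5] 40->2, delta=-38, new_sum=189+(-38)=151

Answer: A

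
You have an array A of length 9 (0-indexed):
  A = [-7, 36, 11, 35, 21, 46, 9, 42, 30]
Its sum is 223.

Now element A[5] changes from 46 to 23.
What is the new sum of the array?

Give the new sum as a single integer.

Old value at index 5: 46
New value at index 5: 23
Delta = 23 - 46 = -23
New sum = old_sum + delta = 223 + (-23) = 200

Answer: 200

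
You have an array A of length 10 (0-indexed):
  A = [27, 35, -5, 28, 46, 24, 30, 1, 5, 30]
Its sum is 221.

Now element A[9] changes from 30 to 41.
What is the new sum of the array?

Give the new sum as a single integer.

Answer: 232

Derivation:
Old value at index 9: 30
New value at index 9: 41
Delta = 41 - 30 = 11
New sum = old_sum + delta = 221 + (11) = 232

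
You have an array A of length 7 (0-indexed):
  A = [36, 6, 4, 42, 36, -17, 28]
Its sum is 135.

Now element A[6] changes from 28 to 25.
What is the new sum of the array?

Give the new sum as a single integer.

Answer: 132

Derivation:
Old value at index 6: 28
New value at index 6: 25
Delta = 25 - 28 = -3
New sum = old_sum + delta = 135 + (-3) = 132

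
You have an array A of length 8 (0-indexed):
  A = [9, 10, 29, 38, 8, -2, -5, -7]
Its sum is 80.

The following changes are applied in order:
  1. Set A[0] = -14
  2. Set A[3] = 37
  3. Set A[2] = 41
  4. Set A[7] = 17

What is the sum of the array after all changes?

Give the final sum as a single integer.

Initial sum: 80
Change 1: A[0] 9 -> -14, delta = -23, sum = 57
Change 2: A[3] 38 -> 37, delta = -1, sum = 56
Change 3: A[2] 29 -> 41, delta = 12, sum = 68
Change 4: A[7] -7 -> 17, delta = 24, sum = 92

Answer: 92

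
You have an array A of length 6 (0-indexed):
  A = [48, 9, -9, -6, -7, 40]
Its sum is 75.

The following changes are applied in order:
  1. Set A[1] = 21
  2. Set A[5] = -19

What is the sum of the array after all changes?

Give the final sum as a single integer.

Initial sum: 75
Change 1: A[1] 9 -> 21, delta = 12, sum = 87
Change 2: A[5] 40 -> -19, delta = -59, sum = 28

Answer: 28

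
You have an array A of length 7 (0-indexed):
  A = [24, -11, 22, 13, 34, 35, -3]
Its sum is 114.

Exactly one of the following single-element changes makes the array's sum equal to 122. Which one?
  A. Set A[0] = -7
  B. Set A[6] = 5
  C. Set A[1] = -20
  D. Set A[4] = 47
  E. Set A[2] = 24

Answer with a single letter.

Option A: A[0] 24->-7, delta=-31, new_sum=114+(-31)=83
Option B: A[6] -3->5, delta=8, new_sum=114+(8)=122 <-- matches target
Option C: A[1] -11->-20, delta=-9, new_sum=114+(-9)=105
Option D: A[4] 34->47, delta=13, new_sum=114+(13)=127
Option E: A[2] 22->24, delta=2, new_sum=114+(2)=116

Answer: B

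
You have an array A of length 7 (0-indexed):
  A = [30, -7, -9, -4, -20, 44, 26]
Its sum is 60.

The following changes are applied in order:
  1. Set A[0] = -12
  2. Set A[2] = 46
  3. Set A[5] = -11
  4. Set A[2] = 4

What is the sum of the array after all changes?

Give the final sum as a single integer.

Initial sum: 60
Change 1: A[0] 30 -> -12, delta = -42, sum = 18
Change 2: A[2] -9 -> 46, delta = 55, sum = 73
Change 3: A[5] 44 -> -11, delta = -55, sum = 18
Change 4: A[2] 46 -> 4, delta = -42, sum = -24

Answer: -24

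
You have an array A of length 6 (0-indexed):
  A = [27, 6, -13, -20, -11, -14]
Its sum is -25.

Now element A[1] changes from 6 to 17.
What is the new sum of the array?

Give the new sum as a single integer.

Old value at index 1: 6
New value at index 1: 17
Delta = 17 - 6 = 11
New sum = old_sum + delta = -25 + (11) = -14

Answer: -14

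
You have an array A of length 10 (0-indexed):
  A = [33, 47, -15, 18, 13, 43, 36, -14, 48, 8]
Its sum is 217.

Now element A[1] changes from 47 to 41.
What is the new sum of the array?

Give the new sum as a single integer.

Old value at index 1: 47
New value at index 1: 41
Delta = 41 - 47 = -6
New sum = old_sum + delta = 217 + (-6) = 211

Answer: 211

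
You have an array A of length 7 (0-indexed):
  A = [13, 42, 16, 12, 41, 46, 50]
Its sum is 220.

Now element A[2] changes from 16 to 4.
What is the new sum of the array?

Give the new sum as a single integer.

Old value at index 2: 16
New value at index 2: 4
Delta = 4 - 16 = -12
New sum = old_sum + delta = 220 + (-12) = 208

Answer: 208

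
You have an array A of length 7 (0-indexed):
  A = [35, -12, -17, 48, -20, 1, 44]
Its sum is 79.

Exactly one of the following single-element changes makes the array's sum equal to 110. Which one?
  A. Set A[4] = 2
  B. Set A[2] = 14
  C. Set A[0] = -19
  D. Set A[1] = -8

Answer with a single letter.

Option A: A[4] -20->2, delta=22, new_sum=79+(22)=101
Option B: A[2] -17->14, delta=31, new_sum=79+(31)=110 <-- matches target
Option C: A[0] 35->-19, delta=-54, new_sum=79+(-54)=25
Option D: A[1] -12->-8, delta=4, new_sum=79+(4)=83

Answer: B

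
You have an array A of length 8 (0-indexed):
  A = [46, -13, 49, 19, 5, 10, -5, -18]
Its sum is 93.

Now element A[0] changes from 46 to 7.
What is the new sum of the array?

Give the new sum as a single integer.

Old value at index 0: 46
New value at index 0: 7
Delta = 7 - 46 = -39
New sum = old_sum + delta = 93 + (-39) = 54

Answer: 54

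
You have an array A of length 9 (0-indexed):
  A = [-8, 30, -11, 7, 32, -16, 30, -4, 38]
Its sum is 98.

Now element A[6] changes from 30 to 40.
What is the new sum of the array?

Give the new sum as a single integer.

Answer: 108

Derivation:
Old value at index 6: 30
New value at index 6: 40
Delta = 40 - 30 = 10
New sum = old_sum + delta = 98 + (10) = 108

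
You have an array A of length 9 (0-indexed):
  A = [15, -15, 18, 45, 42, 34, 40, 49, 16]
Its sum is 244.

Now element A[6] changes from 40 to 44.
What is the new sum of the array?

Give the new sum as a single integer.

Old value at index 6: 40
New value at index 6: 44
Delta = 44 - 40 = 4
New sum = old_sum + delta = 244 + (4) = 248

Answer: 248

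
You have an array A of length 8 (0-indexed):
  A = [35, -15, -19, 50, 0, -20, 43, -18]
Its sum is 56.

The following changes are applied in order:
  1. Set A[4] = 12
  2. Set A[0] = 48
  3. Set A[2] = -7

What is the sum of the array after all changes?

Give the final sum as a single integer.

Answer: 93

Derivation:
Initial sum: 56
Change 1: A[4] 0 -> 12, delta = 12, sum = 68
Change 2: A[0] 35 -> 48, delta = 13, sum = 81
Change 3: A[2] -19 -> -7, delta = 12, sum = 93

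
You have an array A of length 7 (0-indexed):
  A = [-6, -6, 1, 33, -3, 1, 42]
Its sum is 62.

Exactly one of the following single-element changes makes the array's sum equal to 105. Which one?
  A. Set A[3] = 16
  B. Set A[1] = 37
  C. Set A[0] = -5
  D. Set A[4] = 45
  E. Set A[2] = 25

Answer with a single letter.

Option A: A[3] 33->16, delta=-17, new_sum=62+(-17)=45
Option B: A[1] -6->37, delta=43, new_sum=62+(43)=105 <-- matches target
Option C: A[0] -6->-5, delta=1, new_sum=62+(1)=63
Option D: A[4] -3->45, delta=48, new_sum=62+(48)=110
Option E: A[2] 1->25, delta=24, new_sum=62+(24)=86

Answer: B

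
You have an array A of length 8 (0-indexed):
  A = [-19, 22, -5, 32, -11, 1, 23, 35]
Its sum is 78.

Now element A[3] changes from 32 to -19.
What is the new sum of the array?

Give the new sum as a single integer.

Old value at index 3: 32
New value at index 3: -19
Delta = -19 - 32 = -51
New sum = old_sum + delta = 78 + (-51) = 27

Answer: 27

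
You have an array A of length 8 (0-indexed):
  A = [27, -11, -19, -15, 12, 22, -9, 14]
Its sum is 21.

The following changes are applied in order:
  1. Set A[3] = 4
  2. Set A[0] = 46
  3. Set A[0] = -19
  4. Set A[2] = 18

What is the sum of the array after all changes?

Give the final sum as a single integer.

Answer: 31

Derivation:
Initial sum: 21
Change 1: A[3] -15 -> 4, delta = 19, sum = 40
Change 2: A[0] 27 -> 46, delta = 19, sum = 59
Change 3: A[0] 46 -> -19, delta = -65, sum = -6
Change 4: A[2] -19 -> 18, delta = 37, sum = 31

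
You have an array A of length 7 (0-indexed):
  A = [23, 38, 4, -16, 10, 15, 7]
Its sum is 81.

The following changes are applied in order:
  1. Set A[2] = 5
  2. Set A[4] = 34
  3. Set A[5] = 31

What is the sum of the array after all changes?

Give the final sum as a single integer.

Initial sum: 81
Change 1: A[2] 4 -> 5, delta = 1, sum = 82
Change 2: A[4] 10 -> 34, delta = 24, sum = 106
Change 3: A[5] 15 -> 31, delta = 16, sum = 122

Answer: 122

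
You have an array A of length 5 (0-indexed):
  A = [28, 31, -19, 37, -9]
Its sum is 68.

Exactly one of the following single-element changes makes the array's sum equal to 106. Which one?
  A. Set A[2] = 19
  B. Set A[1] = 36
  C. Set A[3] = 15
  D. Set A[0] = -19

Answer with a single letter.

Option A: A[2] -19->19, delta=38, new_sum=68+(38)=106 <-- matches target
Option B: A[1] 31->36, delta=5, new_sum=68+(5)=73
Option C: A[3] 37->15, delta=-22, new_sum=68+(-22)=46
Option D: A[0] 28->-19, delta=-47, new_sum=68+(-47)=21

Answer: A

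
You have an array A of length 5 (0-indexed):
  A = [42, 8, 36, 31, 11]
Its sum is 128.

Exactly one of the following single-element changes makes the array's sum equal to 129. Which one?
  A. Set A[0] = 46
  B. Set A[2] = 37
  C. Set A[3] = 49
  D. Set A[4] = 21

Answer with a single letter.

Option A: A[0] 42->46, delta=4, new_sum=128+(4)=132
Option B: A[2] 36->37, delta=1, new_sum=128+(1)=129 <-- matches target
Option C: A[3] 31->49, delta=18, new_sum=128+(18)=146
Option D: A[4] 11->21, delta=10, new_sum=128+(10)=138

Answer: B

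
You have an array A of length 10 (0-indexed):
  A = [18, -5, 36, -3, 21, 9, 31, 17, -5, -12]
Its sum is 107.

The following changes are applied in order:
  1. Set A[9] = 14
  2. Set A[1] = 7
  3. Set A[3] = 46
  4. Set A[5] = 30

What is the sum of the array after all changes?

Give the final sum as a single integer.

Initial sum: 107
Change 1: A[9] -12 -> 14, delta = 26, sum = 133
Change 2: A[1] -5 -> 7, delta = 12, sum = 145
Change 3: A[3] -3 -> 46, delta = 49, sum = 194
Change 4: A[5] 9 -> 30, delta = 21, sum = 215

Answer: 215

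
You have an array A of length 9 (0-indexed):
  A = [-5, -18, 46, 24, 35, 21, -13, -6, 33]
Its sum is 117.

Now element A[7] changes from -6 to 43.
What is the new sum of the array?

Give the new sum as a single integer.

Answer: 166

Derivation:
Old value at index 7: -6
New value at index 7: 43
Delta = 43 - -6 = 49
New sum = old_sum + delta = 117 + (49) = 166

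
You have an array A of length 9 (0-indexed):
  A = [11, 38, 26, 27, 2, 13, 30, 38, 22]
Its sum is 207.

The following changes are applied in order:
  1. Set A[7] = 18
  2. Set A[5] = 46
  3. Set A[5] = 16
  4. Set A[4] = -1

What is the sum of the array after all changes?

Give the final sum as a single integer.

Answer: 187

Derivation:
Initial sum: 207
Change 1: A[7] 38 -> 18, delta = -20, sum = 187
Change 2: A[5] 13 -> 46, delta = 33, sum = 220
Change 3: A[5] 46 -> 16, delta = -30, sum = 190
Change 4: A[4] 2 -> -1, delta = -3, sum = 187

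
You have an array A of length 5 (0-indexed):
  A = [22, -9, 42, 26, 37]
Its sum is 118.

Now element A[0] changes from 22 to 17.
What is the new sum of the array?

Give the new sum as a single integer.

Old value at index 0: 22
New value at index 0: 17
Delta = 17 - 22 = -5
New sum = old_sum + delta = 118 + (-5) = 113

Answer: 113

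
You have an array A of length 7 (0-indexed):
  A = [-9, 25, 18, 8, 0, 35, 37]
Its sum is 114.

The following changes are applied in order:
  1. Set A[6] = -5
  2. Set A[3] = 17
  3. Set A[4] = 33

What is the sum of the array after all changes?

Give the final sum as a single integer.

Answer: 114

Derivation:
Initial sum: 114
Change 1: A[6] 37 -> -5, delta = -42, sum = 72
Change 2: A[3] 8 -> 17, delta = 9, sum = 81
Change 3: A[4] 0 -> 33, delta = 33, sum = 114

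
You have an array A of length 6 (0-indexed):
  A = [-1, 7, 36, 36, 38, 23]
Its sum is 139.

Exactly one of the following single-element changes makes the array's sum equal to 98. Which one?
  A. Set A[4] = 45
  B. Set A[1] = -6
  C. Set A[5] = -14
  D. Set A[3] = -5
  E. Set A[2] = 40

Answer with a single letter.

Answer: D

Derivation:
Option A: A[4] 38->45, delta=7, new_sum=139+(7)=146
Option B: A[1] 7->-6, delta=-13, new_sum=139+(-13)=126
Option C: A[5] 23->-14, delta=-37, new_sum=139+(-37)=102
Option D: A[3] 36->-5, delta=-41, new_sum=139+(-41)=98 <-- matches target
Option E: A[2] 36->40, delta=4, new_sum=139+(4)=143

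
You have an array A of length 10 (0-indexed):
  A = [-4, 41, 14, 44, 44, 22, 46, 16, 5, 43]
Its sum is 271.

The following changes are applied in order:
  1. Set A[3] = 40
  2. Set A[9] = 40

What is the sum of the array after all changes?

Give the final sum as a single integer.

Answer: 264

Derivation:
Initial sum: 271
Change 1: A[3] 44 -> 40, delta = -4, sum = 267
Change 2: A[9] 43 -> 40, delta = -3, sum = 264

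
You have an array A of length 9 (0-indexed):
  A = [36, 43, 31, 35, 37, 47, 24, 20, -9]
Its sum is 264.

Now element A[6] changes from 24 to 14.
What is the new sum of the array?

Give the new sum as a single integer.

Answer: 254

Derivation:
Old value at index 6: 24
New value at index 6: 14
Delta = 14 - 24 = -10
New sum = old_sum + delta = 264 + (-10) = 254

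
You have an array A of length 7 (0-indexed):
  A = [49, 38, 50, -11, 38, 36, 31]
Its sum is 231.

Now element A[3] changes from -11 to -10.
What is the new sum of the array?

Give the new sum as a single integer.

Old value at index 3: -11
New value at index 3: -10
Delta = -10 - -11 = 1
New sum = old_sum + delta = 231 + (1) = 232

Answer: 232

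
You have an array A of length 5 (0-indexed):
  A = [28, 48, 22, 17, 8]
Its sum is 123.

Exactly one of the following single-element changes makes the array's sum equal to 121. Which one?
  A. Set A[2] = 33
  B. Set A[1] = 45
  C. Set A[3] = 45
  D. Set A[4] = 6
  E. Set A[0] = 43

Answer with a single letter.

Option A: A[2] 22->33, delta=11, new_sum=123+(11)=134
Option B: A[1] 48->45, delta=-3, new_sum=123+(-3)=120
Option C: A[3] 17->45, delta=28, new_sum=123+(28)=151
Option D: A[4] 8->6, delta=-2, new_sum=123+(-2)=121 <-- matches target
Option E: A[0] 28->43, delta=15, new_sum=123+(15)=138

Answer: D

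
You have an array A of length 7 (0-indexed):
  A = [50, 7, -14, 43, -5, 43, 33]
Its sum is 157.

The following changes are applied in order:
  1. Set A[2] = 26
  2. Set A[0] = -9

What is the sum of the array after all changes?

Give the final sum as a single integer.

Initial sum: 157
Change 1: A[2] -14 -> 26, delta = 40, sum = 197
Change 2: A[0] 50 -> -9, delta = -59, sum = 138

Answer: 138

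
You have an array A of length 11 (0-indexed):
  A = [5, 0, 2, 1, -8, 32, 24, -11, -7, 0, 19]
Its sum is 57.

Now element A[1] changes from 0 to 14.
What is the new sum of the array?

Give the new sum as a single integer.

Old value at index 1: 0
New value at index 1: 14
Delta = 14 - 0 = 14
New sum = old_sum + delta = 57 + (14) = 71

Answer: 71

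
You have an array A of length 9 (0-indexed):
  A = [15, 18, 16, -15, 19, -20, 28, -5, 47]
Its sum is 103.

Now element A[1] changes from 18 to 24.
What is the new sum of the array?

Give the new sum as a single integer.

Old value at index 1: 18
New value at index 1: 24
Delta = 24 - 18 = 6
New sum = old_sum + delta = 103 + (6) = 109

Answer: 109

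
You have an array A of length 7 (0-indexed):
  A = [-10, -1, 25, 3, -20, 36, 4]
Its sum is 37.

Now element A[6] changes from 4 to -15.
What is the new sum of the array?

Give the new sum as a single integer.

Old value at index 6: 4
New value at index 6: -15
Delta = -15 - 4 = -19
New sum = old_sum + delta = 37 + (-19) = 18

Answer: 18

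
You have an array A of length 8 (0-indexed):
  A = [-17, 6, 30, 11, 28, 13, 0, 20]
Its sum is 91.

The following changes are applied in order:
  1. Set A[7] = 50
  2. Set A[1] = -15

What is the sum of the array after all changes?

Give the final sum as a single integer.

Answer: 100

Derivation:
Initial sum: 91
Change 1: A[7] 20 -> 50, delta = 30, sum = 121
Change 2: A[1] 6 -> -15, delta = -21, sum = 100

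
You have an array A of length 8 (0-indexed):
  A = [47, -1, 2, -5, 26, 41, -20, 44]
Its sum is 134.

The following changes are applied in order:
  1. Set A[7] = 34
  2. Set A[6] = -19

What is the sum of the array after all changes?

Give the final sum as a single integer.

Answer: 125

Derivation:
Initial sum: 134
Change 1: A[7] 44 -> 34, delta = -10, sum = 124
Change 2: A[6] -20 -> -19, delta = 1, sum = 125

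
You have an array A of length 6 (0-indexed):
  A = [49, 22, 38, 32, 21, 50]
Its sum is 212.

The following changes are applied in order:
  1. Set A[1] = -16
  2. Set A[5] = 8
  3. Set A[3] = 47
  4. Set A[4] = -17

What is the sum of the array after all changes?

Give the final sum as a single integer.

Answer: 109

Derivation:
Initial sum: 212
Change 1: A[1] 22 -> -16, delta = -38, sum = 174
Change 2: A[5] 50 -> 8, delta = -42, sum = 132
Change 3: A[3] 32 -> 47, delta = 15, sum = 147
Change 4: A[4] 21 -> -17, delta = -38, sum = 109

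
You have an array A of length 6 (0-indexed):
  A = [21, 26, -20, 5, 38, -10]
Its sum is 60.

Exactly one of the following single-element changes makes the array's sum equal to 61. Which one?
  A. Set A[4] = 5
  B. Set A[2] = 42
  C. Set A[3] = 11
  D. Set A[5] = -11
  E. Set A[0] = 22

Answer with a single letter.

Option A: A[4] 38->5, delta=-33, new_sum=60+(-33)=27
Option B: A[2] -20->42, delta=62, new_sum=60+(62)=122
Option C: A[3] 5->11, delta=6, new_sum=60+(6)=66
Option D: A[5] -10->-11, delta=-1, new_sum=60+(-1)=59
Option E: A[0] 21->22, delta=1, new_sum=60+(1)=61 <-- matches target

Answer: E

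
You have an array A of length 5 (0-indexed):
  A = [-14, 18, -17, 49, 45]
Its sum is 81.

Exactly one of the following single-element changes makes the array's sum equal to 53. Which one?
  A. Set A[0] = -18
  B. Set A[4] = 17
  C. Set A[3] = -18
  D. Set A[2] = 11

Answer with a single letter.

Option A: A[0] -14->-18, delta=-4, new_sum=81+(-4)=77
Option B: A[4] 45->17, delta=-28, new_sum=81+(-28)=53 <-- matches target
Option C: A[3] 49->-18, delta=-67, new_sum=81+(-67)=14
Option D: A[2] -17->11, delta=28, new_sum=81+(28)=109

Answer: B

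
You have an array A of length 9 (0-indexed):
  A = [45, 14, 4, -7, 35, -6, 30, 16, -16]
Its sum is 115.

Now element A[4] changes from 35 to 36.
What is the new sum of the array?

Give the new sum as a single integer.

Old value at index 4: 35
New value at index 4: 36
Delta = 36 - 35 = 1
New sum = old_sum + delta = 115 + (1) = 116

Answer: 116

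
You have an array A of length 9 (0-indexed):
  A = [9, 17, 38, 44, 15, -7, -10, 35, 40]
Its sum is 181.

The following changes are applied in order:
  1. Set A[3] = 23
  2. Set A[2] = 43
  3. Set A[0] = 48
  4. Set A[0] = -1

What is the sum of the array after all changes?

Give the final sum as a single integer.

Answer: 155

Derivation:
Initial sum: 181
Change 1: A[3] 44 -> 23, delta = -21, sum = 160
Change 2: A[2] 38 -> 43, delta = 5, sum = 165
Change 3: A[0] 9 -> 48, delta = 39, sum = 204
Change 4: A[0] 48 -> -1, delta = -49, sum = 155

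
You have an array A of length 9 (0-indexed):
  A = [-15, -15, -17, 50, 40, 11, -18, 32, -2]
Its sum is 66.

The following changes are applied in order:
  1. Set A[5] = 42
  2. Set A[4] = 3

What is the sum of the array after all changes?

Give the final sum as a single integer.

Initial sum: 66
Change 1: A[5] 11 -> 42, delta = 31, sum = 97
Change 2: A[4] 40 -> 3, delta = -37, sum = 60

Answer: 60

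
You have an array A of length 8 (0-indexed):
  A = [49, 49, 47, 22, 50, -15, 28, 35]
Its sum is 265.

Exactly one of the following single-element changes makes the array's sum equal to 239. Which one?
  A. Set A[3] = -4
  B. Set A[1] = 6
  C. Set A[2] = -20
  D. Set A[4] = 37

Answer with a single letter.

Answer: A

Derivation:
Option A: A[3] 22->-4, delta=-26, new_sum=265+(-26)=239 <-- matches target
Option B: A[1] 49->6, delta=-43, new_sum=265+(-43)=222
Option C: A[2] 47->-20, delta=-67, new_sum=265+(-67)=198
Option D: A[4] 50->37, delta=-13, new_sum=265+(-13)=252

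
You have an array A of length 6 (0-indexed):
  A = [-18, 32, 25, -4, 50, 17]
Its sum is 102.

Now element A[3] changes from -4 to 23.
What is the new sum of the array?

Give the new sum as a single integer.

Answer: 129

Derivation:
Old value at index 3: -4
New value at index 3: 23
Delta = 23 - -4 = 27
New sum = old_sum + delta = 102 + (27) = 129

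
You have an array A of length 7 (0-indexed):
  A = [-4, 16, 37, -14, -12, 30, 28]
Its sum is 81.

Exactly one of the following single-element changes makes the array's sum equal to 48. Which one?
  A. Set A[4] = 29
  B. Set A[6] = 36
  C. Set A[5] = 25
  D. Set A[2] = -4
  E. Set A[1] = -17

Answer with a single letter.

Answer: E

Derivation:
Option A: A[4] -12->29, delta=41, new_sum=81+(41)=122
Option B: A[6] 28->36, delta=8, new_sum=81+(8)=89
Option C: A[5] 30->25, delta=-5, new_sum=81+(-5)=76
Option D: A[2] 37->-4, delta=-41, new_sum=81+(-41)=40
Option E: A[1] 16->-17, delta=-33, new_sum=81+(-33)=48 <-- matches target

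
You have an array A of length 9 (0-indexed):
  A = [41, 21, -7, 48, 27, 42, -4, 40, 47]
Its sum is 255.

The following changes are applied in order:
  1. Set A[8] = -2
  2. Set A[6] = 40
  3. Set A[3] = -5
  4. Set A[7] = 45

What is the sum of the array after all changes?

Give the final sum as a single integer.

Initial sum: 255
Change 1: A[8] 47 -> -2, delta = -49, sum = 206
Change 2: A[6] -4 -> 40, delta = 44, sum = 250
Change 3: A[3] 48 -> -5, delta = -53, sum = 197
Change 4: A[7] 40 -> 45, delta = 5, sum = 202

Answer: 202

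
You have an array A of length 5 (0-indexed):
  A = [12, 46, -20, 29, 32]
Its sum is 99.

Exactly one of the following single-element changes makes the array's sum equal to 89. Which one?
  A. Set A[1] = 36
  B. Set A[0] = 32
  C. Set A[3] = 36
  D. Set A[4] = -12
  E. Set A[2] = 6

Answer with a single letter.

Option A: A[1] 46->36, delta=-10, new_sum=99+(-10)=89 <-- matches target
Option B: A[0] 12->32, delta=20, new_sum=99+(20)=119
Option C: A[3] 29->36, delta=7, new_sum=99+(7)=106
Option D: A[4] 32->-12, delta=-44, new_sum=99+(-44)=55
Option E: A[2] -20->6, delta=26, new_sum=99+(26)=125

Answer: A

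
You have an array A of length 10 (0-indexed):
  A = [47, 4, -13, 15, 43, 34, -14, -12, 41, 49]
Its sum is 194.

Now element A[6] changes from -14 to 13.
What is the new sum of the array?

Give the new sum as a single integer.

Answer: 221

Derivation:
Old value at index 6: -14
New value at index 6: 13
Delta = 13 - -14 = 27
New sum = old_sum + delta = 194 + (27) = 221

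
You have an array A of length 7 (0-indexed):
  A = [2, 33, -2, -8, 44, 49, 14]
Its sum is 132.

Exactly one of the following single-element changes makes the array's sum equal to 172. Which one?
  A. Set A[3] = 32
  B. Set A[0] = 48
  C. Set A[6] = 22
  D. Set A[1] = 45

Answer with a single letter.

Answer: A

Derivation:
Option A: A[3] -8->32, delta=40, new_sum=132+(40)=172 <-- matches target
Option B: A[0] 2->48, delta=46, new_sum=132+(46)=178
Option C: A[6] 14->22, delta=8, new_sum=132+(8)=140
Option D: A[1] 33->45, delta=12, new_sum=132+(12)=144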